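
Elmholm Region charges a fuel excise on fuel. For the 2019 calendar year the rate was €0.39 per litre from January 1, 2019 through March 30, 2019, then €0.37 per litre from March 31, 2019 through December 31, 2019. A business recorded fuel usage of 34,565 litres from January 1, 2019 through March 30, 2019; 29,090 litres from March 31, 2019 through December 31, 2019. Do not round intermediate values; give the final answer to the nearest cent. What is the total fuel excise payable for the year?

January 1 – March 30, 2019: 34,565 litres at €0.39/litre → €13,480.35
March 31 – December 31, 2019: 29,090 litres at €0.37/litre → €10,763.30

€24,243.65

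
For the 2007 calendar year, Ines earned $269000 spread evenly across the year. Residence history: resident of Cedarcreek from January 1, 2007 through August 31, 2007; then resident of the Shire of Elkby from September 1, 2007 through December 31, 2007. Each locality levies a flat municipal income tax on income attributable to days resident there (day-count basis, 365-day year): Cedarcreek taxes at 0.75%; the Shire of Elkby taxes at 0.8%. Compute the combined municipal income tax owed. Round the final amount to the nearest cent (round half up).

Cedarcreek, January 1 – August 31, 2007: 243 days → $269000 × 0.75% × 243/365 = $1343.1575
The Shire of Elkby, September 1 – December 31, 2007: 122 days → $269000 × 0.8% × 122/365 = $719.2986
Total = $2062.4562

$2062.46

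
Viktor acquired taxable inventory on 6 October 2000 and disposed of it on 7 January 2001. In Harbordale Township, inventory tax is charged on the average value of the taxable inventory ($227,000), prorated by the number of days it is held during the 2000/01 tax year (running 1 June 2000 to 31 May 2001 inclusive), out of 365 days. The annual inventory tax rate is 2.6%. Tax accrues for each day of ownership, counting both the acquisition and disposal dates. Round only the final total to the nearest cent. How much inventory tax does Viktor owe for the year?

$1,519.97

Days held (6 October 2000 – 7 January 2001): 94 out of 365
Tax = $227,000 × 2.6% × 94/365 = $1,519.9671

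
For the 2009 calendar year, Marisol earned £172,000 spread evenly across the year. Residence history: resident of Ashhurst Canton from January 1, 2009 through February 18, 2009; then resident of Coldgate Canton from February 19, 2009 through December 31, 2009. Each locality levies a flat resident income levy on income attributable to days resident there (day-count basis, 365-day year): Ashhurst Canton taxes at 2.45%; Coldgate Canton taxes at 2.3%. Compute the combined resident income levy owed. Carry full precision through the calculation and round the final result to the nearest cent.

Ashhurst Canton, January 1 – February 18, 2009: 49 days → £172,000 × 2.45% × 49/365 = £565.7151
Coldgate Canton, February 19 – December 31, 2009: 316 days → £172,000 × 2.3% × 316/365 = £3,424.9205
Total = £3,990.6356

£3,990.64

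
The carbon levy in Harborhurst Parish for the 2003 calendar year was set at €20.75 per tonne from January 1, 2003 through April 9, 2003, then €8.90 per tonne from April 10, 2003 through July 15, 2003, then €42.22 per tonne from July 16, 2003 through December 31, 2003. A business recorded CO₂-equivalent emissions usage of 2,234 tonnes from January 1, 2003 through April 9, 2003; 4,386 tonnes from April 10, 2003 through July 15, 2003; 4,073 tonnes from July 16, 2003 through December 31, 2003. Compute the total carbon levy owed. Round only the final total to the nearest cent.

€257,352.96

January 1 – April 9, 2003: 2,234 tonnes at €20.75/tonne → €46,355.50
April 10 – July 15, 2003: 4,386 tonnes at €8.90/tonne → €39,035.40
July 16 – December 31, 2003: 4,073 tonnes at €42.22/tonne → €171,962.06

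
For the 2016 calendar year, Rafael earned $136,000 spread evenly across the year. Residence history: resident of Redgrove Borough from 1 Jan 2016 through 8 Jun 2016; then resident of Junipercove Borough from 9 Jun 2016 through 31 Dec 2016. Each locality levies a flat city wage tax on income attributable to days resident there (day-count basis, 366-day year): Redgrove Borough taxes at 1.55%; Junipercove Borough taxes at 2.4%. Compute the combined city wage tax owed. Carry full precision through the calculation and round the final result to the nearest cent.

Redgrove Borough, 1 Jan – 8 Jun 2016: 160 days → $136,000 × 1.55% × 160/366 = $921.5301
Junipercove Borough, 9 Jun – 31 Dec 2016: 206 days → $136,000 × 2.4% × 206/366 = $1,837.1148
Total = $2,758.6448

$2,758.64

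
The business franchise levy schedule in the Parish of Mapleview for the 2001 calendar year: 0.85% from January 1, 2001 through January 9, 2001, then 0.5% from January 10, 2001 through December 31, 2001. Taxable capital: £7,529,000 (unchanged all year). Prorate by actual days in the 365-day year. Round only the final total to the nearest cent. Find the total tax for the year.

£38,294.76

January 1 – January 9, 2001: 9 days at 0.85% → £7,529,000 × 0.85% × 9/365 = £1,577.9959
January 10 – December 31, 2001: 356 days at 0.5% → £7,529,000 × 0.5% × 356/365 = £36,716.7671
Total = £38,294.7630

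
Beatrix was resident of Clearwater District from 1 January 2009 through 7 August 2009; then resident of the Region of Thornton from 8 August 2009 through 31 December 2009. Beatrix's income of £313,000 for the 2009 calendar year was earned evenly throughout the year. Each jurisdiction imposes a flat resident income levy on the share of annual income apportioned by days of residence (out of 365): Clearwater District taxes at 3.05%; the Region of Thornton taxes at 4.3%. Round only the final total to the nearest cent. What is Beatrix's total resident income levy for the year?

Clearwater District, 1 January – 7 August 2009: 219 days → £313,000 × 3.05% × 219/365 = £5,727.9000
The Region of Thornton, 8 August – 31 December 2009: 146 days → £313,000 × 4.3% × 146/365 = £5,383.6000
Total = £11,111.5000

£11,111.50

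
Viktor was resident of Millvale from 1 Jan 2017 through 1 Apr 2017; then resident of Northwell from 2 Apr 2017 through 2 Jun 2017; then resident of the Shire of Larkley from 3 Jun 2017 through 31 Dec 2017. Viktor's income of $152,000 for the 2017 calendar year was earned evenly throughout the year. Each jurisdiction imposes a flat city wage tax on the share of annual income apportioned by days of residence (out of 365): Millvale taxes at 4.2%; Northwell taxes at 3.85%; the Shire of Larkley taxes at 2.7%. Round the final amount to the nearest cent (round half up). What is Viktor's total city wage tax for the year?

Millvale, 1 Jan – 1 Apr 2017: 91 days → $152,000 × 4.2% × 91/365 = $1,591.6274
Northwell, 2 Apr – 2 Jun 2017: 62 days → $152,000 × 3.85% × 62/365 = $994.0384
The Shire of Larkley, 3 Jun – 31 Dec 2017: 212 days → $152,000 × 2.7% × 212/365 = $2,383.6932
Total = $4,969.3589

$4,969.36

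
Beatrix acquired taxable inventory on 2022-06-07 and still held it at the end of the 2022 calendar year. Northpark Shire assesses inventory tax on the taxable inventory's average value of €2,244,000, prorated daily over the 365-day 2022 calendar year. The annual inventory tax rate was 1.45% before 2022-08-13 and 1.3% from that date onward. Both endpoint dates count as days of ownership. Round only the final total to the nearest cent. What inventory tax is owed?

€17,241.91

2022-06-07 to 2022-08-12: 67 days at 1.45% → €2,244,000 × 1.45% × 67/365 = €5,972.7288
2022-08-13 to 2022-12-31: 141 days at 1.3% → €2,244,000 × 1.3% × 141/365 = €11,269.1836
Total = €17,241.9123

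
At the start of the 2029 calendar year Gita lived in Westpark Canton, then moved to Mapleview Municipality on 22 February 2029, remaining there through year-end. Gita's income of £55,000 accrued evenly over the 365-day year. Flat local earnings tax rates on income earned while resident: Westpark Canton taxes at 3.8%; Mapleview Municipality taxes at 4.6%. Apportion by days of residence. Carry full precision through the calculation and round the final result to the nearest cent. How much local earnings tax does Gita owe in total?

Westpark Canton, 1 January – 21 February 2029: 52 days → £55,000 × 3.8% × 52/365 = £297.7534
Mapleview Municipality, 22 February – 31 December 2029: 313 days → £55,000 × 4.6% × 313/365 = £2,169.5616
Total = £2,467.3151

£2,467.32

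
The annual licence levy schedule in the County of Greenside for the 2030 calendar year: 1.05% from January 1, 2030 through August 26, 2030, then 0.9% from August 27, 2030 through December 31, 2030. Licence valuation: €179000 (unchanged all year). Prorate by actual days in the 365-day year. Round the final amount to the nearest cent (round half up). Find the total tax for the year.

€1786.08

January 1 – August 26, 2030: 238 days at 1.05% → €179000 × 1.05% × 238/365 = €1225.5370
August 27 – December 31, 2030: 127 days at 0.9% → €179000 × 0.9% × 127/365 = €560.5397
Total = €1786.0767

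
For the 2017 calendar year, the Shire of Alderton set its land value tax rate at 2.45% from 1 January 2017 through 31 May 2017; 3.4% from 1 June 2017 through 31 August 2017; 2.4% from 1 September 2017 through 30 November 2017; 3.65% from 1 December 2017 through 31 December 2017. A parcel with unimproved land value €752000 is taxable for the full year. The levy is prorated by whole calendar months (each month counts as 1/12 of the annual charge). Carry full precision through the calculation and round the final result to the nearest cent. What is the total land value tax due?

€20868.00

1 January – 31 May 2017: 5 months at 2.45% → €752000 × 2.45% × 5/12 = €7676.6667
1 June – 31 August 2017: 3 months at 3.4% → €752000 × 3.4% × 3/12 = €6392.0000
1 September – 30 November 2017: 3 months at 2.4% → €752000 × 2.4% × 3/12 = €4512.0000
1 December – 31 December 2017: 1 month at 3.65% → €752000 × 3.65% × 1/12 = €2287.3333
Total = €20868.0000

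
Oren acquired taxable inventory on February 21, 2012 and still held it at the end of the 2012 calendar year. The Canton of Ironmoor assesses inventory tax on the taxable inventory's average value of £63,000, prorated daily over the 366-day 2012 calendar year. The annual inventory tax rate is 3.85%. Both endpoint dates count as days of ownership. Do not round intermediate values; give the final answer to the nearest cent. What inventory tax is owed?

Days held (February 21 – December 31, 2012): 315 out of 366
Tax = £63,000 × 3.85% × 315/366 = £2,087.5205

£2,087.52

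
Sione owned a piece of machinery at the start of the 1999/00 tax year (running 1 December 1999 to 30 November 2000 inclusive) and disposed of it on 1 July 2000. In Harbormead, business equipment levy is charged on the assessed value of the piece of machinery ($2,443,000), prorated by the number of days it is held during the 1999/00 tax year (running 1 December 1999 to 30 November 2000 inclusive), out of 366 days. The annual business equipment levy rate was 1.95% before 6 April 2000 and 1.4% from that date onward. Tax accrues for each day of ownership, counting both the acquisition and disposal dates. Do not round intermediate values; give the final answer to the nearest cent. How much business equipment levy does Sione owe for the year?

$24,660.28

1 December 1999 – 5 April 2000: 127 days at 1.95% → $2,443,000 × 1.95% × 127/366 = $16,530.2992
6 April – 1 July 2000: 87 days at 1.4% → $2,443,000 × 1.4% × 87/366 = $8,129.9836
Total = $24,660.2828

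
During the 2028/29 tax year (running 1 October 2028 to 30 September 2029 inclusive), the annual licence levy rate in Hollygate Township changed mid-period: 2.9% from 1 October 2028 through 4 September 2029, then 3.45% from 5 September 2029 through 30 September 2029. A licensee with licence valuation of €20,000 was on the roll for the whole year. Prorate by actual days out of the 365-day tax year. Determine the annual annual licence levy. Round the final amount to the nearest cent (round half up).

€587.84

1 October 2028 – 4 September 2029: 339 days at 2.9% → €20,000 × 2.9% × 339/365 = €538.6849
5 September – 30 September 2029: 26 days at 3.45% → €20,000 × 3.45% × 26/365 = €49.1507
Total = €587.8356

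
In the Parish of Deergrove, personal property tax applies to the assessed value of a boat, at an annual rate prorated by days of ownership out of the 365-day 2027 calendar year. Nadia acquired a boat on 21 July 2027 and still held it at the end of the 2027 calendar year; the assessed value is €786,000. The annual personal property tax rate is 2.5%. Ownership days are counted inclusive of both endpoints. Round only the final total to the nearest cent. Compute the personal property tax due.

€8,829.04

Days held (21 July – 31 December 2027): 164 out of 365
Tax = €786,000 × 2.5% × 164/365 = €8,829.0411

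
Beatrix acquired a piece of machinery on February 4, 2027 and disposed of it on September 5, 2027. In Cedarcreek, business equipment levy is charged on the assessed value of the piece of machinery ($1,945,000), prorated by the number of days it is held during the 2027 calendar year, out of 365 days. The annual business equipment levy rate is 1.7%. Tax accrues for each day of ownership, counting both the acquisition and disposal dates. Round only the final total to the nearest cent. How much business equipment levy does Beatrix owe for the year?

$19,386.05

Days held (February 4 – September 5, 2027): 214 out of 365
Tax = $1,945,000 × 1.7% × 214/365 = $19,386.0548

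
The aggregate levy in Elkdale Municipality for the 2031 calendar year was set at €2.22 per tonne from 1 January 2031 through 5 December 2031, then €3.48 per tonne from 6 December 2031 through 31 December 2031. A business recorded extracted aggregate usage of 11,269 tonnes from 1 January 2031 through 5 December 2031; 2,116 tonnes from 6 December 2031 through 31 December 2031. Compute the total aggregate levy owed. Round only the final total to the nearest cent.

€32,380.86

1 January – 5 December 2031: 11,269 tonnes at €2.22/tonne → €25,017.18
6 December – 31 December 2031: 2,116 tonnes at €3.48/tonne → €7,363.68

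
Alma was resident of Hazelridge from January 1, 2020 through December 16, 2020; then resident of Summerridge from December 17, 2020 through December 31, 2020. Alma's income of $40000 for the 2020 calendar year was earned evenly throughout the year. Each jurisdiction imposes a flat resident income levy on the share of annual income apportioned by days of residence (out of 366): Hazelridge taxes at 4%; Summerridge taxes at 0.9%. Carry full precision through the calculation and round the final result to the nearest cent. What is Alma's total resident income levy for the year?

$1549.18

Hazelridge, January 1 – December 16, 2020: 351 days → $40000 × 4% × 351/366 = $1534.4262
Summerridge, December 17 – December 31, 2020: 15 days → $40000 × 0.9% × 15/366 = $14.7541
Total = $1549.1803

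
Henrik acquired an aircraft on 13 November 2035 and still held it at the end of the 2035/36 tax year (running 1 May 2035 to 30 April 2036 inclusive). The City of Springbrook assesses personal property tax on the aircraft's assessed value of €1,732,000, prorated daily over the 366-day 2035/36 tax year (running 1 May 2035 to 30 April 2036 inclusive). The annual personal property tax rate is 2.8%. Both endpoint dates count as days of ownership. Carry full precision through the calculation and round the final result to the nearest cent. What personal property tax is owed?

Days held (13 November 2035 – 30 April 2036): 170 out of 366
Tax = €1,732,000 × 2.8% × 170/366 = €22,525.4645

€22,525.46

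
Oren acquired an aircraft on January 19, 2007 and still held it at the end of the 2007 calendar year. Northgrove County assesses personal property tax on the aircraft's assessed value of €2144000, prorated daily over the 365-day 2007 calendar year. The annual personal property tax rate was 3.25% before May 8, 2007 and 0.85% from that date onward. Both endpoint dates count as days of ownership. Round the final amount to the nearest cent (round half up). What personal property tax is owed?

€32691.59

January 19 – May 7, 2007: 109 days at 3.25% → €2144000 × 3.25% × 109/365 = €20808.5479
May 8 – December 31, 2007: 238 days at 0.85% → €2144000 × 0.85% × 238/365 = €11883.0466
Total = €32691.5945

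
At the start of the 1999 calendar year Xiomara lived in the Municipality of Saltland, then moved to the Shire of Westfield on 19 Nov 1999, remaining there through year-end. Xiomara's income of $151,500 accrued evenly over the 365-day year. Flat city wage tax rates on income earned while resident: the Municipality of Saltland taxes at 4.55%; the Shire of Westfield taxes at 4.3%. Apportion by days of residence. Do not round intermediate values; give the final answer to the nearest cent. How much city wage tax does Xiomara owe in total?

$6,848.63

The Municipality of Saltland, 1 Jan – 18 Nov 1999: 322 days → $151,500 × 4.55% × 322/365 = $6,081.1685
The Shire of Westfield, 19 Nov – 31 Dec 1999: 43 days → $151,500 × 4.3% × 43/365 = $767.4616
Total = $6,848.6301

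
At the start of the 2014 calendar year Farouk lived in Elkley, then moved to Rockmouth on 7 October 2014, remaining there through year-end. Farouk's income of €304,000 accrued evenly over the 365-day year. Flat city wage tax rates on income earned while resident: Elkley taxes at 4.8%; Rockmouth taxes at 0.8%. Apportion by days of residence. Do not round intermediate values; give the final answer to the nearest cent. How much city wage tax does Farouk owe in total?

Elkley, 1 January – 6 October 2014: 279 days → €304,000 × 4.8% × 279/365 = €11,153.8849
Rockmouth, 7 October – 31 December 2014: 86 days → €304,000 × 0.8% × 86/365 = €573.0192
Total = €11,726.9041

€11,726.90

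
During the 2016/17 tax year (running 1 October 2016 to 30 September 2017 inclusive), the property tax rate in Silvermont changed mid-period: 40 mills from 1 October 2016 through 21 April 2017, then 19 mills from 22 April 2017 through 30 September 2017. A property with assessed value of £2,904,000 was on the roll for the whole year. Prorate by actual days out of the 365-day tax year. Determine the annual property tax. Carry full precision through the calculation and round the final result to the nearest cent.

£89,093.13

1 October 2016 – 21 April 2017: 203 days at 40 mills → £2,904,000 × 4% × 203/365 = £64,604.0548
22 April – 30 September 2017: 162 days at 19 mills → £2,904,000 × 1.9% × 162/365 = £24,489.0740
Total = £89,093.1288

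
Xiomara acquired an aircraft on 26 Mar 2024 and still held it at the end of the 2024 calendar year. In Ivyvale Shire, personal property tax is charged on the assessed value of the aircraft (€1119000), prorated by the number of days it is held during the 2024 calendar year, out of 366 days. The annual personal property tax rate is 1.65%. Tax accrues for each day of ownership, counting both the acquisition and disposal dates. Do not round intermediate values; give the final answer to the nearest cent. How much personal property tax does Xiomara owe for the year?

€14175.53

Days held (26 Mar – 31 Dec 2024): 281 out of 366
Tax = €1119000 × 1.65% × 281/366 = €14175.5287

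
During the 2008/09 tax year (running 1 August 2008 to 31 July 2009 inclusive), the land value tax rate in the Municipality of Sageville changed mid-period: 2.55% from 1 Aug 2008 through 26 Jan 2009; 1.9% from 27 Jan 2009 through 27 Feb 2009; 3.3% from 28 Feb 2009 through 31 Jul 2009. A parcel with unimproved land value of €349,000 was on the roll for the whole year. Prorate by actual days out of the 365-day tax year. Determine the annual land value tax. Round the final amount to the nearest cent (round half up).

€9,804.99

1 Aug 2008 – 26 Jan 2009: 179 days at 2.55% → €349,000 × 2.55% × 179/365 = €4,364.4123
27 Jan – 27 Feb 2009: 32 days at 1.9% → €349,000 × 1.9% × 32/365 = €581.3479
28 Feb – 31 Jul 2009: 154 days at 3.3% → €349,000 × 3.3% × 154/365 = €4,859.2274
Total = €9,804.9877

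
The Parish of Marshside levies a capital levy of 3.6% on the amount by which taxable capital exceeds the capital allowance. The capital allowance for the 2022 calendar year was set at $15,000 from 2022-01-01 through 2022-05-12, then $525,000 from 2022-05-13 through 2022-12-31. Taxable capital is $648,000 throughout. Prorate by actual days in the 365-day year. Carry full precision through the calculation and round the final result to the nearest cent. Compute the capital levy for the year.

$11,067.78

2022-01-01 to 2022-05-12: 132 days, exemption $15,000 → ($648,000 − $15,000) × 3.6% × 132/365 = $8,241.1397
2022-05-13 to 2022-12-31: 233 days, exemption $525,000 → ($648,000 − $525,000) × 3.6% × 233/365 = $2,826.6411
Total = $11,067.7808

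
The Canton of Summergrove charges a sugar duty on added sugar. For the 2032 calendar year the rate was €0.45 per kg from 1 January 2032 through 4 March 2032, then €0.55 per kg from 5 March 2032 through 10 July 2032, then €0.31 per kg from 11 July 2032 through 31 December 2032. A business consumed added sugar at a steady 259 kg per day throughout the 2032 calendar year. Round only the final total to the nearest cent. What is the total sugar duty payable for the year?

1 January – 4 March 2032: 64 days × 259 kg/day = 16,576 kg at €0.45/kg → €7459.20
5 March – 10 July 2032: 128 days × 259 kg/day = 33,152 kg at €0.55/kg → €18233.60
11 July – 31 December 2032: 174 days × 259 kg/day = 45,066 kg at €0.31/kg → €13970.46

€39663.26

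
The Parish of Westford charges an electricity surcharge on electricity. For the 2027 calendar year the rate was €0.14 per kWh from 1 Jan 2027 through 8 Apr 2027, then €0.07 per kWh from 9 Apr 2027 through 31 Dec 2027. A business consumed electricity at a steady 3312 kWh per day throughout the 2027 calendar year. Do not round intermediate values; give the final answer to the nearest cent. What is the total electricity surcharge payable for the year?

1 Jan – 8 Apr 2027: 98 days × 3312 kWh/day = 324,576 kWh at €0.14/kWh → €45,440.64
9 Apr – 31 Dec 2027: 267 days × 3312 kWh/day = 884,304 kWh at €0.07/kWh → €61,901.28

€107,341.92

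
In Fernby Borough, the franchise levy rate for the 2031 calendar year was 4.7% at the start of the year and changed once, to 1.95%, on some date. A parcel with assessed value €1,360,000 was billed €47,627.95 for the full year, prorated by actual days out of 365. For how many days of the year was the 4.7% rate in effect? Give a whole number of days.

Let d = days at the first rate; then 365 − d days at the second rate.
€1,360,000 × [4.7%·d + 1.95%·(365−d)] / 365 = €47,627.95
Solving gives d = 206, so the new rate took effect on 26 Jul 2031.

206 days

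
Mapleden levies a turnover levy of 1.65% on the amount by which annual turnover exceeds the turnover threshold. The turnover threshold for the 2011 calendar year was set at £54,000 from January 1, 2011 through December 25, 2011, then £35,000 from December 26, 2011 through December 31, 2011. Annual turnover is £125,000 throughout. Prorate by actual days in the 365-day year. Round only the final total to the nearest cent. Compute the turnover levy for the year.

January 1 – December 25, 2011: 359 days, exemption £54,000 → (£125,000 − £54,000) × 1.65% × 359/365 = £1,152.2425
December 26 – December 31, 2011: 6 days, exemption £35,000 → (£125,000 − £35,000) × 1.65% × 6/365 = £24.4110
Total = £1,176.6534

£1,176.65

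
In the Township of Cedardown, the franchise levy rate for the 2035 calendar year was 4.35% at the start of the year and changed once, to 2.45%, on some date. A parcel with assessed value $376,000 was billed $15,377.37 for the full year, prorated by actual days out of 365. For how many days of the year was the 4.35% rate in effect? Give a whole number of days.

Let d = days at the first rate; then 365 − d days at the second rate.
$376,000 × [4.35%·d + 2.45%·(365−d)] / 365 = $15,377.37
Solving gives d = 315, so the new rate took effect on 12 Nov 2035.

315 days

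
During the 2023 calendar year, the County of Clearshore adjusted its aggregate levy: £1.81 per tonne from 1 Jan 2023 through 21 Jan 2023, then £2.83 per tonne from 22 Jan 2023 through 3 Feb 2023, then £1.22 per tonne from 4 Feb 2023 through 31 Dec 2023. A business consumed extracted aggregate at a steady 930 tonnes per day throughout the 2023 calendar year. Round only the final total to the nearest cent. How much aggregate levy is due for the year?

£445116.60

1 Jan – 21 Jan 2023: 21 days × 930 tonnes/day = 19,530 tonnes at £1.81/tonne → £35349.30
22 Jan – 3 Feb 2023: 13 days × 930 tonnes/day = 12,090 tonnes at £2.83/tonne → £34214.70
4 Feb – 31 Dec 2023: 331 days × 930 tonnes/day = 307,830 tonnes at £1.22/tonne → £375552.60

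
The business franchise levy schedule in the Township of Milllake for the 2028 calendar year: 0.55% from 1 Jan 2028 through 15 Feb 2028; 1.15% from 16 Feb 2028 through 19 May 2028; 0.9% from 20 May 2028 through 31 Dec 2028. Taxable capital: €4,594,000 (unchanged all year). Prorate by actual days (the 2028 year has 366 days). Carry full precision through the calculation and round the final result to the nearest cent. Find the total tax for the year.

1 Jan – 15 Feb 2028: 46 days at 0.55% → €4,594,000 × 0.55% × 46/366 = €3,175.6339
16 Feb – 19 May 2028: 94 days at 1.15% → €4,594,000 × 1.15% × 94/366 = €13,568.6175
20 May – 31 Dec 2028: 226 days at 0.9% → €4,594,000 × 0.9% × 226/366 = €25,530.5902
Total = €42,274.8415

€42,274.84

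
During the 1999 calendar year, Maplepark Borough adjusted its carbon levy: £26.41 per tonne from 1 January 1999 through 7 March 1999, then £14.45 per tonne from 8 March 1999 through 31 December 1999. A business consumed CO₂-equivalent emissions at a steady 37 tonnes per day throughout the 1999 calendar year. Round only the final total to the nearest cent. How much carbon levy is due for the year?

£224353.57

1 January – 7 March 1999: 66 days × 37 tonnes/day = 2,442 tonnes at £26.41/tonne → £64493.22
8 March – 31 December 1999: 299 days × 37 tonnes/day = 11,063 tonnes at £14.45/tonne → £159860.35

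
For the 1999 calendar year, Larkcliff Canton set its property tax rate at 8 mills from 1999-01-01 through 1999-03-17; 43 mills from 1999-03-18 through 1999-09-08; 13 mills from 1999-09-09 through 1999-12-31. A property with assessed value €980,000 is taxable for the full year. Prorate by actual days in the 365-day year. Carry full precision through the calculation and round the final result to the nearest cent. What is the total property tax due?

€25,815.62

1999-01-01 to 1999-03-17: 76 days at 8 mills → €980,000 × 0.8% × 76/365 = €1,632.4384
1999-03-18 to 1999-09-08: 175 days at 43 mills → €980,000 × 4.3% × 175/365 = €20,204.1096
1999-09-09 to 1999-12-31: 114 days at 13 mills → €980,000 × 1.3% × 114/365 = €3,979.0685
Total = €25,815.6164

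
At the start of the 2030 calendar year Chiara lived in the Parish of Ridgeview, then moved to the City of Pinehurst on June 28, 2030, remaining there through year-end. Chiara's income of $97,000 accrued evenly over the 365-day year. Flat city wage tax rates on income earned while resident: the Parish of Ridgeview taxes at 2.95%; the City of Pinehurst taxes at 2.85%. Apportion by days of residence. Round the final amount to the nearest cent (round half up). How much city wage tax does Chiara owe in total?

$2,811.80

The Parish of Ridgeview, January 1 – June 27, 2030: 178 days → $97,000 × 2.95% × 178/365 = $1,395.4712
The City of Pinehurst, June 28 – December 31, 2030: 187 days → $97,000 × 2.85% × 187/365 = $1,416.3329
Total = $2,811.8041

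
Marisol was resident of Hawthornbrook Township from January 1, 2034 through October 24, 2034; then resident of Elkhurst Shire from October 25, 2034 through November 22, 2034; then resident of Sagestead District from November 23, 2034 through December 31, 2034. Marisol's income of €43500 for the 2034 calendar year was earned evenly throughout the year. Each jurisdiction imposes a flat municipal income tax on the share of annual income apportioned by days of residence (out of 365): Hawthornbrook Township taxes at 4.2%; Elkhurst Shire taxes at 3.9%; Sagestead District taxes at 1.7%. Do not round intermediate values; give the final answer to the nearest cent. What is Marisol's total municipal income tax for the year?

Hawthornbrook Township, January 1 – October 24, 2034: 297 days → €43500 × 4.2% × 297/365 = €1486.6274
Elkhurst Shire, October 25 – November 22, 2034: 29 days → €43500 × 3.9% × 29/365 = €134.7904
Sagestead District, November 23 – December 31, 2034: 39 days → €43500 × 1.7% × 39/365 = €79.0151
Total = €1700.4329

€1700.43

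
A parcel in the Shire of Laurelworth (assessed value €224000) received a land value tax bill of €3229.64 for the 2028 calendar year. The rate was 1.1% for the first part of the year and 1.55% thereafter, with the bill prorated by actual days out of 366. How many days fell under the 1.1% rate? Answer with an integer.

Let d = days at the first rate; then 366 − d days at the second rate.
€224000 × [1.1%·d + 1.55%·(366−d)] / 366 = €3229.64
Solving gives d = 88, so the new rate took effect on March 29, 2028.

88 days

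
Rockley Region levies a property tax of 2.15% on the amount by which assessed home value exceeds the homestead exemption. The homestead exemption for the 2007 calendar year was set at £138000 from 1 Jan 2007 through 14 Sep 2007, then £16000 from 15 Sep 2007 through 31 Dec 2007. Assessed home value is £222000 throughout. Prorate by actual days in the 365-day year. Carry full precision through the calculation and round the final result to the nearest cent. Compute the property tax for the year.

1 Jan – 14 Sep 2007: 257 days, exemption £138000 → (£222000 − £138000) × 2.15% × 257/365 = £1271.6219
15 Sep – 31 Dec 2007: 108 days, exemption £16000 → (£222000 − £16000) × 2.15% × 108/365 = £1310.4986
Total = £2582.1205

£2582.12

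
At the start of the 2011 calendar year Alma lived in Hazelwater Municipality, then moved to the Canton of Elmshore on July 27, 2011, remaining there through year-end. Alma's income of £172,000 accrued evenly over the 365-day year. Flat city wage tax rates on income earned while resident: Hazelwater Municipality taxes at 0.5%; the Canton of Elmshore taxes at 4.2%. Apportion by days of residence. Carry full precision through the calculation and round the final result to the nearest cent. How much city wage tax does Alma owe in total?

Hazelwater Municipality, January 1 – July 26, 2011: 207 days → £172,000 × 0.5% × 207/365 = £487.7260
The Canton of Elmshore, July 27 – December 31, 2011: 158 days → £172,000 × 4.2% × 158/365 = £3,127.1014
Total = £3,614.8274

£3,614.83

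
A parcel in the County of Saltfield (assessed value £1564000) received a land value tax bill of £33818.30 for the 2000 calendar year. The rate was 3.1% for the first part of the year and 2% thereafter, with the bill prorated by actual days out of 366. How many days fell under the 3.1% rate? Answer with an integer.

54 days

Let d = days at the first rate; then 366 − d days at the second rate.
£1564000 × [3.1%·d + 2%·(366−d)] / 366 = £33818.30
Solving gives d = 54, so the new rate took effect on 24 Feb 2000.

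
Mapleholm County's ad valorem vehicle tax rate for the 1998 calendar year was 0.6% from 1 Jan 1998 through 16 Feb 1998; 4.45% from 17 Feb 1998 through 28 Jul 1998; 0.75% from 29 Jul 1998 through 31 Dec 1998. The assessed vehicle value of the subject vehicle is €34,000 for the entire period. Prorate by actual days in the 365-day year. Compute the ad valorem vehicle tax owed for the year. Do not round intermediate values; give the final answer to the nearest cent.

€806.78

1 Jan – 16 Feb 1998: 47 days at 0.6% → €34,000 × 0.6% × 47/365 = €26.2685
17 Feb – 28 Jul 1998: 162 days at 4.45% → €34,000 × 4.45% × 162/365 = €671.5233
29 Jul – 31 Dec 1998: 156 days at 0.75% → €34,000 × 0.75% × 156/365 = €108.9863
Total = €806.7781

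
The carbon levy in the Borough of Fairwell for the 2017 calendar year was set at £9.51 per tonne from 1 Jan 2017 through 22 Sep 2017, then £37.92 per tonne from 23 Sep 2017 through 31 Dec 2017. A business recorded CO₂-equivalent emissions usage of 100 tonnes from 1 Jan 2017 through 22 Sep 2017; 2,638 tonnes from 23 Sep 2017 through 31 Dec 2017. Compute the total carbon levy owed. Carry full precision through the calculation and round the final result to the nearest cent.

1 Jan – 22 Sep 2017: 100 tonnes at £9.51/tonne → £951.00
23 Sep – 31 Dec 2017: 2,638 tonnes at £37.92/tonne → £100,032.96

£100,983.96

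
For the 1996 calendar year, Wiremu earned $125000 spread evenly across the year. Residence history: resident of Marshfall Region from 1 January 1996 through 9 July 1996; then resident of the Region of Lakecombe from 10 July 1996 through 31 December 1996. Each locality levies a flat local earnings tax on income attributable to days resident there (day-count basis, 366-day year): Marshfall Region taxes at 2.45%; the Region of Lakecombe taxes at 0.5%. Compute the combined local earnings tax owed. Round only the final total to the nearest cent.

$1897.03

Marshfall Region, 1 January – 9 July 1996: 191 days → $125000 × 2.45% × 191/366 = $1598.1899
The Region of Lakecombe, 10 July – 31 December 1996: 175 days → $125000 × 0.5% × 175/366 = $298.8388
Total = $1897.0287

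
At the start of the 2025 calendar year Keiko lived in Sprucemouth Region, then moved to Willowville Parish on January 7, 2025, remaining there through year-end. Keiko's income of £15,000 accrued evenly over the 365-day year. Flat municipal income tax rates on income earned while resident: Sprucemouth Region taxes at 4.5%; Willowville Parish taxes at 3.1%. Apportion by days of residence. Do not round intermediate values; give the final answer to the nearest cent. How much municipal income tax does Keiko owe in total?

£468.45

Sprucemouth Region, January 1 – January 6, 2025: 6 days → £15,000 × 4.5% × 6/365 = £11.0959
Willowville Parish, January 7 – December 31, 2025: 359 days → £15,000 × 3.1% × 359/365 = £457.3562
Total = £468.4521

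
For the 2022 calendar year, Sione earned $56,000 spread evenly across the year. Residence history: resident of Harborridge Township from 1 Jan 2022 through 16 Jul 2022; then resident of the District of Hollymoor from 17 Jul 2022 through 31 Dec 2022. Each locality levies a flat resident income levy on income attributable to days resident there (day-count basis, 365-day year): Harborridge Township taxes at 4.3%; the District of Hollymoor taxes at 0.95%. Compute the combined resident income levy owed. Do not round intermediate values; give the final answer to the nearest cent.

$1,544.53

Harborridge Township, 1 Jan – 16 Jul 2022: 197 days → $56,000 × 4.3% × 197/365 = $1,299.6603
The District of Hollymoor, 17 Jul – 31 Dec 2022: 168 days → $56,000 × 0.95% × 168/365 = $244.8658
Total = $1,544.5260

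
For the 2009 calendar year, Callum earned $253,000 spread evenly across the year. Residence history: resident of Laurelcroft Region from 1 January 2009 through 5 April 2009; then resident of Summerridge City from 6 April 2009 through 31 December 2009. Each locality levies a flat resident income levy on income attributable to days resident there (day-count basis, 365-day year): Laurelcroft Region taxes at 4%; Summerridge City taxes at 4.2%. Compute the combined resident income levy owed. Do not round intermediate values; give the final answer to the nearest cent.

Laurelcroft Region, 1 January – 5 April 2009: 95 days → $253,000 × 4% × 95/365 = $2,633.9726
Summerridge City, 6 April – 31 December 2009: 270 days → $253,000 × 4.2% × 270/365 = $7,860.3288
Total = $10,494.3014

$10,494.30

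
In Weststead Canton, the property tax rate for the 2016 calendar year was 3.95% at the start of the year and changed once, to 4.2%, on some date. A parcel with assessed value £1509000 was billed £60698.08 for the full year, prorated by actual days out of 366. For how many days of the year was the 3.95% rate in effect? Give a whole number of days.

Let d = days at the first rate; then 366 − d days at the second rate.
£1509000 × [3.95%·d + 4.2%·(366−d)] / 366 = £60698.08
Solving gives d = 260, so the new rate took effect on 17 Sep 2016.

260 days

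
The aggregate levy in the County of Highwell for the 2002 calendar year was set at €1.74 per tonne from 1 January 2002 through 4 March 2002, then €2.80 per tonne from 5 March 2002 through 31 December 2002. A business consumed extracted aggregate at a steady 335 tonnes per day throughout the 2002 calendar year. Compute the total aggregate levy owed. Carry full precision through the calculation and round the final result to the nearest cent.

1 January – 4 March 2002: 63 days × 335 tonnes/day = 21,105 tonnes at €1.74/tonne → €36722.70
5 March – 31 December 2002: 302 days × 335 tonnes/day = 101,170 tonnes at €2.80/tonne → €283276.00

€319998.70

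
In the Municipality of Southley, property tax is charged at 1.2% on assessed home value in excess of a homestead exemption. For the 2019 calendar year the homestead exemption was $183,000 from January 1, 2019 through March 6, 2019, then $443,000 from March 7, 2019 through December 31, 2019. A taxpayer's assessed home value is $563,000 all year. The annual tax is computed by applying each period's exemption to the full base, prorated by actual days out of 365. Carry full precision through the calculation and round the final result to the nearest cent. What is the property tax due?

$1,995.62

January 1 – March 6, 2019: 65 days, exemption $183,000 → ($563,000 − $183,000) × 1.2% × 65/365 = $812.0548
March 7 – December 31, 2019: 300 days, exemption $443,000 → ($563,000 − $443,000) × 1.2% × 300/365 = $1,183.5616
Total = $1,995.6164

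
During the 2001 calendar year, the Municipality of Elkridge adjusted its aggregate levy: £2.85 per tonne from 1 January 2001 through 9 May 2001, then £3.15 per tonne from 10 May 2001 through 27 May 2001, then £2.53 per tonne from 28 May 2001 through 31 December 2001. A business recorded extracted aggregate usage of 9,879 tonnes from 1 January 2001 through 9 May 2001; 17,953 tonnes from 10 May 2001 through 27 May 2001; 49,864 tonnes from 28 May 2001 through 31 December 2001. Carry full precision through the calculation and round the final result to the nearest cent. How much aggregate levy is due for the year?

1 January – 9 May 2001: 9,879 tonnes at £2.85/tonne → £28,155.15
10 May – 27 May 2001: 17,953 tonnes at £3.15/tonne → £56,551.95
28 May – 31 December 2001: 49,864 tonnes at £2.53/tonne → £126,155.92

£210,863.02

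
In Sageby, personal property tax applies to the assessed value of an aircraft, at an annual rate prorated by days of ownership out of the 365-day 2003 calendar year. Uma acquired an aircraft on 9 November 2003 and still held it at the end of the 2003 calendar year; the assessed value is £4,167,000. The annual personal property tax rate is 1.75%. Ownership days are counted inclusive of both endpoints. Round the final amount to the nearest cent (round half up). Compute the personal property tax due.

£10,588.75

Days held (9 November – 31 December 2003): 53 out of 365
Tax = £4,167,000 × 1.75% × 53/365 = £10,588.7466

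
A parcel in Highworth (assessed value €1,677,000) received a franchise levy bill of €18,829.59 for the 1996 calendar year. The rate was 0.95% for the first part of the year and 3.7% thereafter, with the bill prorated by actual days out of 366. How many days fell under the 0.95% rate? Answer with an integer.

343 days

Let d = days at the first rate; then 366 − d days at the second rate.
€1,677,000 × [0.95%·d + 3.7%·(366−d)] / 366 = €18,829.59
Solving gives d = 343, so the new rate took effect on 9 December 1996.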